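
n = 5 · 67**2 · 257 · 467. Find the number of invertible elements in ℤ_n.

2110107648

φ(5) = 5 − 1 = 4.
φ(67^2) = 67^2 − 67^1 = 4489 − 67 = 4422.
φ(257) = 257 − 1 = 256.
φ(467) = 467 − 1 = 466.
φ(2693826455) = 4 × 4422 × 256 × 466 = 2110107648.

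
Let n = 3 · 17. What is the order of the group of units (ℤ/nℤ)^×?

φ(51) = 51 · (1 − 1/3) · (1 − 1/17)
       = 51 · 32/51 = 32.

32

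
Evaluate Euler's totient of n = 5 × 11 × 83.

3280

φ(4565) = 4565 · (1 − 1/5) · (1 − 1/11) · (1 − 1/83)
       = 4565 · 3280/4565 = 3280.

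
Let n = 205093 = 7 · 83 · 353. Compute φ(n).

173184

φ(7) = 7 − 1 = 6.
φ(83) = 83 − 1 = 82.
φ(353) = 353 − 1 = 352.
Multiply: 6 · 82 · 352 = 173184.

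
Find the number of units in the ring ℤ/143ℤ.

143 = 11 * 13.
φ(11) = 11 − 1 = 10.
φ(13) = 13 − 1 = 12.
Since φ is multiplicative, φ(143) = 10 · 12 = 120.

120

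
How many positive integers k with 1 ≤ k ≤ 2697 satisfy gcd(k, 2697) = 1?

1680

Prime factorization: 2697 = 3 * 29 * 31.
φ(2697) = 2697 · (1 − 1/3) · (1 − 1/29) · (1 − 1/31)
       = 2697 · 1680/2697 = 1680.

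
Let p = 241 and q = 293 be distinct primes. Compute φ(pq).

φ(70613) = 70613 · (1 − 1/241) · (1 − 1/293)
       = 70613 · 70080/70613 = 70080.

70080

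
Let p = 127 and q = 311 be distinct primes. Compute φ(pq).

For distinct primes, φ(pq) = (p−1)(q−1) = 126 × 310 = 39060.

39060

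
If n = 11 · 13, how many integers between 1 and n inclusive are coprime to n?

φ(11) = 11 − 1 = 10.
φ(13) = 13 − 1 = 12.
Since φ is multiplicative, φ(143) = 10 · 12 = 120.

120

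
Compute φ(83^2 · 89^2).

53304592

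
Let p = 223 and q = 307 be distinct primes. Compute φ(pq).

φ(n) = (p − 1)(q − 1) = (223−1)(307−1) = 222·306 = 67932.

67932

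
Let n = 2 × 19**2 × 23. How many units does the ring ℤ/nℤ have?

7524

φ(16606) = 16606 · (1 − 1/2) · (1 − 1/19) · (1 − 1/23)
       = 16606 · 396/874 = 7524.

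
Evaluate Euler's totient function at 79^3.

486798

φ(79^3) = 79^3 − 79^2 = 493039 − 6241 = 486798.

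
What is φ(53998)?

First factor: 53998 = 2 · 7^2 · 19 · 29.
φ(53998) = 53998 · (1 − 1/2) · (1 − 1/7) · (1 − 1/19) · (1 − 1/29)
       = 53998 · 3024/7714 = 21168.

21168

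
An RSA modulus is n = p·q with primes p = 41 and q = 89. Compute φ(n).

3520

φ(pq) = (p−1)(q−1) = 40 · 88 = 3520.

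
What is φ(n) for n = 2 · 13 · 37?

432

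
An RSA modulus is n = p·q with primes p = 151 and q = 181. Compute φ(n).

φ(151) = 151 − 1 = 150.
φ(181) = 181 − 1 = 180.
φ(27331) = 150 × 180 = 27000.

27000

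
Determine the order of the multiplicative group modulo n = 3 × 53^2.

5512

φ(8427) = 8427 · (1 − 1/3) · (1 − 1/53)
       = 8427 · 104/159 = 5512.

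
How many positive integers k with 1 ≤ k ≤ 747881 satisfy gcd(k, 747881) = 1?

First factor: 747881 = 17 · 29 · 37 · 41.
φ(747881) = 747881 · (1 − 1/17) · (1 − 1/29) · (1 − 1/37) · (1 − 1/41)
       = 747881 · 645120/747881 = 645120.

645120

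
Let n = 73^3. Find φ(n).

383688

φ(389017) = 389017 · (1 − 1/73)
       = 389017 · 72/73 = 383688.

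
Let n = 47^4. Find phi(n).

4775858

φ(47^4) = 47^4 − 47^3 = 4879681 − 103823 = 4775858.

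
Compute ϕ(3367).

Factor 3367: 3367 = 7 · 13 · 37.
φ(3367) = 3367 · (1 − 1/7) · (1 − 1/13) · (1 − 1/37)
       = 3367 · 2592/3367 = 2592.

2592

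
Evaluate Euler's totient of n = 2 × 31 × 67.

φ(2) = 2 − 1 = 1.
φ(31) = 31 − 1 = 30.
φ(67) = 67 − 1 = 66.
φ(4154) = 1 × 30 × 66 = 1980.

1980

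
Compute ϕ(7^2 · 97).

4032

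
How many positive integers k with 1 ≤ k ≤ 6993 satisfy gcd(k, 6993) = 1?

6993 = 3**3 * 7 * 37.
φ(6993) = 6993 · (1 − 1/3) · (1 − 1/7) · (1 − 1/37)
       = 6993 · 432/777 = 3888.

3888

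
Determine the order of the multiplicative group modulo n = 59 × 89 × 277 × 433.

608560128

φ(59) = 59 − 1 = 58.
φ(89) = 89 − 1 = 88.
φ(277) = 277 − 1 = 276.
φ(433) = 433 − 1 = 432.
Multiply: 58 · 88 · 276 · 432 = 608560128.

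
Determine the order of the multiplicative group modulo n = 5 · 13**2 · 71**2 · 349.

1079245440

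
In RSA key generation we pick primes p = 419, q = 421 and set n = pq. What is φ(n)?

175560

φ(176399) = 176399 · (1 − 1/419) · (1 − 1/421)
       = 176399 · 175560/176399 = 175560.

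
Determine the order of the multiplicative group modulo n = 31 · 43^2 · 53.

2817360

φ(3037907) = 3037907 · (1 − 1/31) · (1 − 1/43) · (1 − 1/53)
       = 3037907 · 65520/70649 = 2817360.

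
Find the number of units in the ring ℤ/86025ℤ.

43200

Prime factorization: 86025 = 3 · 5**2 · 31 · 37.
φ(3) = 3 − 1 = 2.
φ(5^2) = 5^2 − 5^1 = 25 − 5 = 20.
φ(31) = 31 − 1 = 30.
φ(37) = 37 − 1 = 36.
φ(86025) = 2 × 20 × 30 × 36 = 43200.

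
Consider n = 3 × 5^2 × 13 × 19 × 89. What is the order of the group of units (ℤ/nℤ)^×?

φ(3) = 3 − 1 = 2.
φ(5^2) = 5^2 − 5^1 = 25 − 5 = 20.
φ(13) = 13 − 1 = 12.
φ(19) = 19 − 1 = 18.
φ(89) = 89 − 1 = 88.
Multiply: 2 · 20 · 12 · 18 · 88 = 760320.

760320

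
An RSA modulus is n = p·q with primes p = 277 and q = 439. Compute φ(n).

For distinct primes, φ(pq) = (p−1)(q−1) = 276 × 438 = 120888.

120888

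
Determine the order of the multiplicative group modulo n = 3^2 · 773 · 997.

4613472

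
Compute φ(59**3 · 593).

119523616

φ(121789747) = 121789747 · (1 − 1/59) · (1 − 1/593)
       = 121789747 · 34336/34987 = 119523616.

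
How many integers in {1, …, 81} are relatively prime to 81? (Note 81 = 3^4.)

54

φ(3^4) = 3^4 − 3^3 = 81 − 27 = 54.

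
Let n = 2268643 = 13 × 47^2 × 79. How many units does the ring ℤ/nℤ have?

φ(13) = 13 − 1 = 12.
φ(47^2) = 47^2 − 47^1 = 2209 − 47 = 2162.
φ(79) = 79 − 1 = 78.
Multiply: 12 · 2162 · 78 = 2023632.

2023632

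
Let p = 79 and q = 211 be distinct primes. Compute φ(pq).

16380

φ(16669) = 16669 · (1 − 1/79) · (1 − 1/211)
       = 16669 · 16380/16669 = 16380.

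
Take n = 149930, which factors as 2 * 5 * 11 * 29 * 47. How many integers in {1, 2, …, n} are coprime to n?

φ(149930) = 149930 · (1 − 1/2) · (1 − 1/5) · (1 − 1/11) · (1 − 1/29) · (1 − 1/47)
       = 149930 · 51520/149930 = 51520.

51520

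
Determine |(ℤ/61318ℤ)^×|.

61318 = 2 · 23 · 31 · 43.
φ(61318) = 61318 · (1 − 1/2) · (1 − 1/23) · (1 − 1/31) · (1 − 1/43)
       = 61318 · 27720/61318 = 27720.

27720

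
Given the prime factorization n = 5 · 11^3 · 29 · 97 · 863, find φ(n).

11214551040

φ(5) = 5 − 1 = 4.
φ(11^3) = 11^2·(11−1) = 121·10 = 1210.
φ(29) = 29 − 1 = 28.
φ(97) = 97 − 1 = 96.
φ(863) = 863 − 1 = 862.
Multiply: 4 · 1210 · 28 · 96 · 862 = 11214551040.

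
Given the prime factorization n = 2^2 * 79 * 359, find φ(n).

55848

φ(113444) = 113444 · (1 − 1/2) · (1 − 1/79) · (1 − 1/359)
       = 113444 · 27924/56722 = 55848.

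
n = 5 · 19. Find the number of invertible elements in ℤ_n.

φ(5) = 5 − 1 = 4.
φ(19) = 19 − 1 = 18.
Since φ is multiplicative, φ(95) = 4 · 18 = 72.

72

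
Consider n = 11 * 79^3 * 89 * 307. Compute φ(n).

131084965440

φ(11) = 11 − 1 = 10.
φ(79^3) = 79^2·(79−1) = 6241·78 = 486798.
φ(89) = 89 − 1 = 88.
φ(307) = 307 − 1 = 306.
Since φ is multiplicative, φ(148184350567) = 10 · 486798 · 88 · 306 = 131084965440.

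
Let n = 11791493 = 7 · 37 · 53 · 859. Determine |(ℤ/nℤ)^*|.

φ(11791493) = 11791493 · (1 − 1/7) · (1 − 1/37) · (1 − 1/53) · (1 − 1/859)
       = 11791493 · 9637056/11791493 = 9637056.

9637056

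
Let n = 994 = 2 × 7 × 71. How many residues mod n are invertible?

420

φ(994) = 994 · (1 − 1/2) · (1 − 1/7) · (1 − 1/71)
       = 994 · 420/994 = 420.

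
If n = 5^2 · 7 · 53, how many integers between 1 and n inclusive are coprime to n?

φ(5^2) = 5^2 − 5^1 = 25 − 5 = 20.
φ(7) = 7 − 1 = 6.
φ(53) = 53 − 1 = 52.
Since φ is multiplicative, φ(9275) = 20 · 6 · 52 = 6240.

6240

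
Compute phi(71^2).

4970

φ(5041) = 5041 · (1 − 1/71)
       = 5041 · 70/71 = 4970.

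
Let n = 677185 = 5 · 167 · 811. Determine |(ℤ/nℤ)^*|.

537840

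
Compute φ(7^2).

φ(7^2) = 7^2 − 7^1 = 49 − 7 = 42.

42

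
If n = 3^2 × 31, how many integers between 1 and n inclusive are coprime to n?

180

φ(3^2) = 3^2 − 3^1 = 9 − 3 = 6.
φ(31) = 31 − 1 = 30.
φ(279) = 6 × 30 = 180.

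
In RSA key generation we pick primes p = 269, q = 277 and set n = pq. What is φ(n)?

73968

For distinct primes, φ(pq) = (p−1)(q−1) = 268 × 276 = 73968.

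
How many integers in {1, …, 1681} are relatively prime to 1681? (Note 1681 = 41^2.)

φ(41^2) = 41^2 − 41^1 = 1681 − 41 = 1640.

1640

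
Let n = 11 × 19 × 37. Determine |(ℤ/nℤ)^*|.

6480

φ(11) = 11 − 1 = 10.
φ(19) = 19 − 1 = 18.
φ(37) = 37 − 1 = 36.
Since φ is multiplicative, φ(7733) = 10 · 18 · 36 = 6480.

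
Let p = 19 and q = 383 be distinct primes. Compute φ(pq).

For distinct primes, φ(pq) = (p−1)(q−1) = 18 × 382 = 6876.

6876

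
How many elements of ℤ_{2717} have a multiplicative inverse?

2160

First factor: 2717 = 11 · 13 · 19.
φ(2717) = 2717 · (1 − 1/11) · (1 − 1/13) · (1 − 1/19)
       = 2717 · 2160/2717 = 2160.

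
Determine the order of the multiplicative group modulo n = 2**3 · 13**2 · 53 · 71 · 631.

1430956800

φ(3210260456) = 3210260456 · (1 − 1/2) · (1 − 1/13) · (1 − 1/53) · (1 − 1/71) · (1 − 1/631)
       = 3210260456 · 27518400/61735778 = 1430956800.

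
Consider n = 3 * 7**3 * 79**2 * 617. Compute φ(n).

2231925696

φ(3962367213) = 3962367213 · (1 − 1/3) · (1 − 1/7) · (1 − 1/79) · (1 − 1/617)
       = 3962367213 · 576576/1023603 = 2231925696.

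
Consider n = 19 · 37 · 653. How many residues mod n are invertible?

φ(19) = 19 − 1 = 18.
φ(37) = 37 − 1 = 36.
φ(653) = 653 − 1 = 652.
Multiply: 18 · 36 · 652 = 422496.

422496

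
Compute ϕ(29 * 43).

φ(29) = 29 − 1 = 28.
φ(43) = 43 − 1 = 42.
Multiply: 28 · 42 = 1176.

1176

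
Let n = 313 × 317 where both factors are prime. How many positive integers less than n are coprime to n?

φ(313) = 313 − 1 = 312.
φ(317) = 317 − 1 = 316.
Multiply: 312 · 316 = 98592.

98592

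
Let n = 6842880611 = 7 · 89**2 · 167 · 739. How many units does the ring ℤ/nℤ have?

φ(7) = 7 − 1 = 6.
φ(89^2) = 89^2 − 89^1 = 7921 − 89 = 7832.
φ(167) = 167 − 1 = 166.
φ(739) = 739 − 1 = 738.
Multiply: 6 · 7832 · 166 · 738 = 5756895936.

5756895936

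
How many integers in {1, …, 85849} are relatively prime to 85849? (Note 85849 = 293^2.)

φ(293^2) = 293^2 − 293^1 = 85849 − 293 = 85556.

85556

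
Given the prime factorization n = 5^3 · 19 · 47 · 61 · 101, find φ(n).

496800000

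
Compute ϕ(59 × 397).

22968

φ(59) = 59 − 1 = 58.
φ(397) = 397 − 1 = 396.
Since φ is multiplicative, φ(23423) = 58 · 396 = 22968.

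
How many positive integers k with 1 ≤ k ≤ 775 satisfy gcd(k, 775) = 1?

600

775 = 5^2 · 31.
φ(775) = 775 · (1 − 1/5) · (1 − 1/31)
       = 775 · 120/155 = 600.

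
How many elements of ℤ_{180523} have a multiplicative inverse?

Factor 180523: 180523 = 7 * 17 * 37 * 41.
φ(7) = 7 − 1 = 6.
φ(17) = 17 − 1 = 16.
φ(37) = 37 − 1 = 36.
φ(41) = 41 − 1 = 40.
φ(180523) = 6 × 16 × 36 × 40 = 138240.

138240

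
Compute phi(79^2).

φ(79^2) = 79^2 − 79^1 = 6241 − 79 = 6162.

6162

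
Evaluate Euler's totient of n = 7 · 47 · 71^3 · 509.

φ(7) = 7 − 1 = 6.
φ(47) = 47 − 1 = 46.
φ(71^3) = 71^3 − 71^2 = 357911 − 5041 = 352870.
φ(509) = 509 − 1 = 508.
Since φ is multiplicative, φ(59936133971) = 6 · 46 · 352870 · 508 = 49475196960.

49475196960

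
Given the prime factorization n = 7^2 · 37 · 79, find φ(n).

117936

φ(7^2) = 7^2 − 7^1 = 49 − 7 = 42.
φ(37) = 37 − 1 = 36.
φ(79) = 79 − 1 = 78.
Since φ is multiplicative, φ(143227) = 42 · 36 · 78 = 117936.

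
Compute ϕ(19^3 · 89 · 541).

308784960

φ(19^3) = 19^2·(19−1) = 361·18 = 6498.
φ(89) = 89 − 1 = 88.
φ(541) = 541 − 1 = 540.
Since φ is multiplicative, φ(330253991) = 6498 · 88 · 540 = 308784960.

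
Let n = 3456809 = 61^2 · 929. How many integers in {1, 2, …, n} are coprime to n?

φ(3456809) = 3456809 · (1 − 1/61) · (1 − 1/929)
       = 3456809 · 55680/56669 = 3396480.

3396480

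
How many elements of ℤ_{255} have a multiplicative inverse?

128

255 = 3 · 5 · 17.
φ(255) = 255 · (1 − 1/3) · (1 − 1/5) · (1 − 1/17)
       = 255 · 128/255 = 128.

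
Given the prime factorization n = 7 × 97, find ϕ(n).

φ(679) = 679 · (1 − 1/7) · (1 − 1/97)
       = 679 · 576/679 = 576.

576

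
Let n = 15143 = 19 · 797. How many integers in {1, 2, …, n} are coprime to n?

14328

φ(19) = 19 − 1 = 18.
φ(797) = 797 − 1 = 796.
Since φ is multiplicative, φ(15143) = 18 · 796 = 14328.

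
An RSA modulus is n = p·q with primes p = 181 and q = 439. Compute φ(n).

φ(79459) = 79459 · (1 − 1/181) · (1 − 1/439)
       = 79459 · 78840/79459 = 78840.

78840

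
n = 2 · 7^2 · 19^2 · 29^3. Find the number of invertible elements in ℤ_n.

338243472

φ(862834042) = 862834042 · (1 − 1/2) · (1 − 1/7) · (1 − 1/19) · (1 − 1/29)
       = 862834042 · 3024/7714 = 338243472.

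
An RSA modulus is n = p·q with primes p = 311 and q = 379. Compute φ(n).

117180

φ(pq) = (p−1)(q−1) = 310 · 378 = 117180.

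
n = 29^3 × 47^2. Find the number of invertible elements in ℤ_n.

φ(53875301) = 53875301 · (1 − 1/29) · (1 − 1/47)
       = 53875301 · 1288/1363 = 50910776.

50910776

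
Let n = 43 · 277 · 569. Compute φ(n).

6584256

φ(43) = 43 − 1 = 42.
φ(277) = 277 − 1 = 276.
φ(569) = 569 − 1 = 568.
φ(6777359) = 42 × 276 × 568 = 6584256.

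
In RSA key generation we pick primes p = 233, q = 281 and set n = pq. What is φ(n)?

64960

φ(pq) = (p−1)(q−1) = 232 · 280 = 64960.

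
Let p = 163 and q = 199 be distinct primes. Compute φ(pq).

32076

φ(32437) = 32437 · (1 − 1/163) · (1 − 1/199)
       = 32437 · 32076/32437 = 32076.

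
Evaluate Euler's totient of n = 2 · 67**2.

φ(8978) = 8978 · (1 − 1/2) · (1 − 1/67)
       = 8978 · 66/134 = 4422.

4422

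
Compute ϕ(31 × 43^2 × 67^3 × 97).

φ(1672225136509) = 1672225136509 · (1 − 1/31) · (1 − 1/43) · (1 − 1/67) · (1 − 1/97)
       = 1672225136509 · 7983360/8663167 = 1541004030720.

1541004030720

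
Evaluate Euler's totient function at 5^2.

φ(5^2) = 5^1·(5−1) = 5·4 = 20.

20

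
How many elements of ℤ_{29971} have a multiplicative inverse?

Factor 29971: 29971 = 17 · 41 · 43.
φ(29971) = 29971 · (1 − 1/17) · (1 − 1/41) · (1 − 1/43)
       = 29971 · 26880/29971 = 26880.

26880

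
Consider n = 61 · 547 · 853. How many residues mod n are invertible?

27911520

φ(61) = 61 − 1 = 60.
φ(547) = 547 − 1 = 546.
φ(853) = 853 − 1 = 852.
Multiply: 60 · 546 · 852 = 27911520.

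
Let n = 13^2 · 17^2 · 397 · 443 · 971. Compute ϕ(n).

φ(13^2) = 13^2 − 13^1 = 169 − 13 = 156.
φ(17^2) = 17^2 − 17^1 = 289 − 17 = 272.
φ(397) = 397 − 1 = 396.
φ(443) = 443 − 1 = 442.
φ(971) = 971 − 1 = 970.
Since φ is multiplicative, φ(8340613761181) = 156 · 272 · 396 · 442 · 970 = 7204149089280.

7204149089280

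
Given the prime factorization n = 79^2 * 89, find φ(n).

542256

φ(79^2) = 79^1·(79−1) = 79·78 = 6162.
φ(89) = 89 − 1 = 88.
Since φ is multiplicative, φ(555449) = 6162 · 88 = 542256.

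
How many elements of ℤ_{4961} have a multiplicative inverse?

4400

Factor 4961: 4961 = 11^2 × 41.
φ(4961) = 4961 · (1 − 1/11) · (1 − 1/41)
       = 4961 · 400/451 = 4400.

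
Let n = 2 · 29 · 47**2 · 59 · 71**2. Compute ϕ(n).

17450107360

φ(2) = 2 − 1 = 1.
φ(29) = 29 − 1 = 28.
φ(47^2) = 47^1·(47−1) = 47·46 = 2162.
φ(59) = 59 − 1 = 58.
φ(71^2) = 71^1·(71−1) = 71·70 = 4970.
Multiply: 1 · 28 · 2162 · 58 · 4970 = 17450107360.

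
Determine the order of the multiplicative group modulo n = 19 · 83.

φ(1577) = 1577 · (1 − 1/19) · (1 − 1/83)
       = 1577 · 1476/1577 = 1476.

1476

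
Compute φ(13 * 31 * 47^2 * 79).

φ(13) = 13 − 1 = 12.
φ(31) = 31 − 1 = 30.
φ(47^2) = 47^2 − 47^1 = 2209 − 47 = 2162.
φ(79) = 79 − 1 = 78.
Since φ is multiplicative, φ(70327933) = 12 · 30 · 2162 · 78 = 60708960.

60708960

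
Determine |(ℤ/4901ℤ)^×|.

4368

Factor 4901: 4901 = 13^2 * 29.
φ(4901) = 4901 · (1 − 1/13) · (1 − 1/29)
       = 4901 · 336/377 = 4368.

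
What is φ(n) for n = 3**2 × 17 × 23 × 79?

164736

φ(278001) = 278001 · (1 − 1/3) · (1 − 1/17) · (1 − 1/23) · (1 − 1/79)
       = 278001 · 54912/92667 = 164736.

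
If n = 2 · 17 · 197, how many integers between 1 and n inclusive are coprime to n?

3136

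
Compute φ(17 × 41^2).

φ(17) = 17 − 1 = 16.
φ(41^2) = 41^2 − 41^1 = 1681 − 41 = 1640.
φ(28577) = 16 × 1640 = 26240.

26240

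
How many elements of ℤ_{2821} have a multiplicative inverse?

Factor 2821: 2821 = 7 * 13 * 31.
φ(7) = 7 − 1 = 6.
φ(13) = 13 − 1 = 12.
φ(31) = 31 − 1 = 30.
φ(2821) = 6 × 12 × 30 = 2160.

2160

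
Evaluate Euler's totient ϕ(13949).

12096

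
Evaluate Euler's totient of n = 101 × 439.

43800

φ(101) = 101 − 1 = 100.
φ(439) = 439 − 1 = 438.
Since φ is multiplicative, φ(44339) = 100 · 438 = 43800.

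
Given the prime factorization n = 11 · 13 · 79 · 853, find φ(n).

φ(9636341) = 9636341 · (1 − 1/11) · (1 − 1/13) · (1 − 1/79) · (1 − 1/853)
       = 9636341 · 7974720/9636341 = 7974720.

7974720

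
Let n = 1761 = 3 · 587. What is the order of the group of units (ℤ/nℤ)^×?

φ(3) = 3 − 1 = 2.
φ(587) = 587 − 1 = 586.
φ(1761) = 2 × 586 = 1172.

1172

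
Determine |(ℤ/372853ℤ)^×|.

310464

Prime factorization: 372853 = 13 × 23 × 29 × 43.
φ(13) = 13 − 1 = 12.
φ(23) = 23 − 1 = 22.
φ(29) = 29 − 1 = 28.
φ(43) = 43 − 1 = 42.
Since φ is multiplicative, φ(372853) = 12 · 22 · 28 · 42 = 310464.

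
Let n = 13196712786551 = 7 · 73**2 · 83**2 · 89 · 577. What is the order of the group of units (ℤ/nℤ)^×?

10879369003008

φ(7) = 7 − 1 = 6.
φ(73^2) = 73^1·(73−1) = 73·72 = 5256.
φ(83^2) = 83^2 − 83^1 = 6889 − 83 = 6806.
φ(89) = 89 − 1 = 88.
φ(577) = 577 − 1 = 576.
Multiply: 6 · 5256 · 6806 · 88 · 576 = 10879369003008.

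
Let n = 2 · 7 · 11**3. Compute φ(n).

7260

φ(2) = 2 − 1 = 1.
φ(7) = 7 − 1 = 6.
φ(11^3) = 11^3 − 11^2 = 1331 − 121 = 1210.
φ(18634) = 1 × 6 × 1210 = 7260.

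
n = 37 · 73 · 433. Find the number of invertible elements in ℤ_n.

1119744

φ(1169533) = 1169533 · (1 − 1/37) · (1 − 1/73) · (1 − 1/433)
       = 1169533 · 1119744/1169533 = 1119744.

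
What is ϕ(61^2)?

3660

φ(61^2) = 61^1·(61−1) = 61·60 = 3660.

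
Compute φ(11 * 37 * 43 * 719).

φ(11) = 11 − 1 = 10.
φ(37) = 37 − 1 = 36.
φ(43) = 43 − 1 = 42.
φ(719) = 719 − 1 = 718.
Since φ is multiplicative, φ(12583219) = 10 · 36 · 42 · 718 = 10856160.

10856160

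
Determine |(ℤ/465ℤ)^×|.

465 = 3 · 5 · 31.
φ(3) = 3 − 1 = 2.
φ(5) = 5 − 1 = 4.
φ(31) = 31 − 1 = 30.
Since φ is multiplicative, φ(465) = 2 · 4 · 30 = 240.

240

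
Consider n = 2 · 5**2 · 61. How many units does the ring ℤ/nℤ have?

1200

φ(3050) = 3050 · (1 − 1/2) · (1 − 1/5) · (1 − 1/61)
       = 3050 · 240/610 = 1200.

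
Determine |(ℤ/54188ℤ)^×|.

54188 = 2^2 * 19 * 23 * 31.
φ(2^2) = 2^2 − 2^1 = 4 − 2 = 2.
φ(19) = 19 − 1 = 18.
φ(23) = 23 − 1 = 22.
φ(31) = 31 − 1 = 30.
Multiply: 2 · 18 · 22 · 30 = 23760.

23760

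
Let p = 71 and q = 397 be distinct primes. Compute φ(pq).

φ(71) = 71 − 1 = 70.
φ(397) = 397 − 1 = 396.
Since φ is multiplicative, φ(28187) = 70 · 396 = 27720.

27720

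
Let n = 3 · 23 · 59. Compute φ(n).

φ(3) = 3 − 1 = 2.
φ(23) = 23 − 1 = 22.
φ(59) = 59 − 1 = 58.
Since φ is multiplicative, φ(4071) = 2 · 22 · 58 = 2552.

2552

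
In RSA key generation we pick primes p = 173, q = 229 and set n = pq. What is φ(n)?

φ(173) = 173 − 1 = 172.
φ(229) = 229 − 1 = 228.
Multiply: 172 · 228 = 39216.

39216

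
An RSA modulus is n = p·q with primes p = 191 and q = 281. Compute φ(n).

φ(53671) = 53671 · (1 − 1/191) · (1 − 1/281)
       = 53671 · 53200/53671 = 53200.

53200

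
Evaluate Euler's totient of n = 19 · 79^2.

110916

φ(19) = 19 − 1 = 18.
φ(79^2) = 79^2 − 79^1 = 6241 − 79 = 6162.
Since φ is multiplicative, φ(118579) = 18 · 6162 = 110916.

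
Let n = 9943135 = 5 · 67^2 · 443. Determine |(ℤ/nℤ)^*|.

φ(9943135) = 9943135 · (1 − 1/5) · (1 − 1/67) · (1 − 1/443)
       = 9943135 · 116688/148405 = 7818096.

7818096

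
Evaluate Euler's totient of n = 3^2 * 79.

φ(3^2) = 3^1·(3−1) = 3·2 = 6.
φ(79) = 79 − 1 = 78.
Multiply: 6 · 78 = 468.

468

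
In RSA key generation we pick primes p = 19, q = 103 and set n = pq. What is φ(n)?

φ(1957) = 1957 · (1 − 1/19) · (1 − 1/103)
       = 1957 · 1836/1957 = 1836.

1836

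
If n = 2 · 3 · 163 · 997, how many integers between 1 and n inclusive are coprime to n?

322704

φ(2) = 2 − 1 = 1.
φ(3) = 3 − 1 = 2.
φ(163) = 163 − 1 = 162.
φ(997) = 997 − 1 = 996.
Since φ is multiplicative, φ(975066) = 1 · 2 · 162 · 996 = 322704.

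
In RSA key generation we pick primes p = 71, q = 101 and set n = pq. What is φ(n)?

7000

φ(7171) = 7171 · (1 − 1/71) · (1 − 1/101)
       = 7171 · 7000/7171 = 7000.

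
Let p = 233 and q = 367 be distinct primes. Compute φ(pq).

φ(233) = 233 − 1 = 232.
φ(367) = 367 − 1 = 366.
Multiply: 232 · 366 = 84912.

84912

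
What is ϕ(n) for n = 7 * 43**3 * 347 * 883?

142194283056

φ(7) = 7 − 1 = 6.
φ(43^3) = 43^3 − 43^2 = 79507 − 1849 = 77658.
φ(347) = 347 − 1 = 346.
φ(883) = 883 − 1 = 882.
Multiply: 6 · 77658 · 346 · 882 = 142194283056.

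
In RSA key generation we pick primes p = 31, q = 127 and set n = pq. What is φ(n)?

3780

φ(31) = 31 − 1 = 30.
φ(127) = 127 − 1 = 126.
Multiply: 30 · 126 = 3780.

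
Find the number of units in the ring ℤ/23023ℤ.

Prime factorization: 23023 = 7 · 11 · 13 · 23.
φ(23023) = 23023 · (1 − 1/7) · (1 − 1/11) · (1 − 1/13) · (1 − 1/23)
       = 23023 · 15840/23023 = 15840.

15840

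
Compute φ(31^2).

930

φ(31^2) = 31^1·(31−1) = 31·30 = 930.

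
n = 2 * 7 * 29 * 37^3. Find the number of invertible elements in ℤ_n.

φ(20565118) = 20565118 · (1 − 1/2) · (1 − 1/7) · (1 − 1/29) · (1 − 1/37)
       = 20565118 · 6048/15022 = 8279712.

8279712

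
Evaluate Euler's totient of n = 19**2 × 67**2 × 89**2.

11844521568

φ(19^2) = 19^2 − 19^1 = 361 − 19 = 342.
φ(67^2) = 67^1·(67−1) = 67·66 = 4422.
φ(89^2) = 89^2 − 89^1 = 7921 − 89 = 7832.
Multiply: 342 · 4422 · 7832 = 11844521568.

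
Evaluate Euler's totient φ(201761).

Prime factorization: 201761 = 7 · 19 · 37 · 41.
φ(7) = 7 − 1 = 6.
φ(19) = 19 − 1 = 18.
φ(37) = 37 − 1 = 36.
φ(41) = 41 − 1 = 40.
Multiply: 6 · 18 · 36 · 40 = 155520.

155520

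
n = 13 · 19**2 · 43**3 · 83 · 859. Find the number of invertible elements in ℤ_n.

22423050441792

φ(26602789447247) = 26602789447247 · (1 − 1/13) · (1 − 1/19) · (1 − 1/43) · (1 − 1/83) · (1 − 1/859)
       = 26602789447247 · 638269632/757245437 = 22423050441792.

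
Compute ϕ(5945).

4480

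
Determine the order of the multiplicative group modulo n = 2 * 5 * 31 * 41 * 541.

φ(6876110) = 6876110 · (1 − 1/2) · (1 − 1/5) · (1 − 1/31) · (1 − 1/41) · (1 − 1/541)
       = 6876110 · 2592000/6876110 = 2592000.

2592000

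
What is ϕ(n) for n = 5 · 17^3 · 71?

φ(1744115) = 1744115 · (1 − 1/5) · (1 − 1/17) · (1 − 1/71)
       = 1744115 · 4480/6035 = 1294720.

1294720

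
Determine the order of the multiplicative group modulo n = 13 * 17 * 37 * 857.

5916672

φ(13) = 13 − 1 = 12.
φ(17) = 17 − 1 = 16.
φ(37) = 37 − 1 = 36.
φ(857) = 857 − 1 = 856.
Since φ is multiplicative, φ(7007689) = 12 · 16 · 36 · 856 = 5916672.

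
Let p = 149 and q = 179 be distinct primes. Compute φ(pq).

φ(149) = 149 − 1 = 148.
φ(179) = 179 − 1 = 178.
Multiply: 148 · 178 = 26344.

26344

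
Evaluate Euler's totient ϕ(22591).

20160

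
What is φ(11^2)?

φ(11^2) = 11^1·(11−1) = 11·10 = 110.

110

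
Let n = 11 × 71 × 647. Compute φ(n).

φ(11) = 11 − 1 = 10.
φ(71) = 71 − 1 = 70.
φ(647) = 647 − 1 = 646.
Since φ is multiplicative, φ(505307) = 10 · 70 · 646 = 452200.

452200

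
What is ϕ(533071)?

Factor 533071: 533071 = 7^2 * 11 * 23 * 43.
φ(533071) = 533071 · (1 − 1/7) · (1 − 1/11) · (1 − 1/23) · (1 − 1/43)
       = 533071 · 55440/76153 = 388080.

388080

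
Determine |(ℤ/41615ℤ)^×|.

26880

First factor: 41615 = 5 · 7 · 29 · 41.
φ(5) = 5 − 1 = 4.
φ(7) = 7 − 1 = 6.
φ(29) = 29 − 1 = 28.
φ(41) = 41 − 1 = 40.
φ(41615) = 4 × 6 × 28 × 40 = 26880.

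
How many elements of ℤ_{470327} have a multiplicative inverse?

Factor 470327: 470327 = 11**2 * 13**2 * 23.
φ(11^2) = 11^1·(11−1) = 11·10 = 110.
φ(13^2) = 13^2 − 13^1 = 169 − 13 = 156.
φ(23) = 23 − 1 = 22.
Multiply: 110 · 156 · 22 = 377520.

377520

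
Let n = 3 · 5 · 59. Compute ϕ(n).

φ(3) = 3 − 1 = 2.
φ(5) = 5 − 1 = 4.
φ(59) = 59 − 1 = 58.
Since φ is multiplicative, φ(885) = 2 · 4 · 58 = 464.

464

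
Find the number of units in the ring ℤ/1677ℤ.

Prime factorization: 1677 = 3 · 13 · 43.
φ(1677) = 1677 · (1 − 1/3) · (1 − 1/13) · (1 − 1/43)
       = 1677 · 1008/1677 = 1008.

1008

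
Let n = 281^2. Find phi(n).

78680

φ(78961) = 78961 · (1 − 1/281)
       = 78961 · 280/281 = 78680.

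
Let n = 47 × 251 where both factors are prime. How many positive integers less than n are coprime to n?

φ(11797) = 11797 · (1 − 1/47) · (1 − 1/251)
       = 11797 · 11500/11797 = 11500.

11500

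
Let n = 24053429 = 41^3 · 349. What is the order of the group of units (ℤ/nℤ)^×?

23399520

φ(41^3) = 41^3 − 41^2 = 68921 − 1681 = 67240.
φ(349) = 349 − 1 = 348.
φ(24053429) = 67240 × 348 = 23399520.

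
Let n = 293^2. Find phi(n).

85556

φ(293^2) = 293^1·(293−1) = 293·292 = 85556.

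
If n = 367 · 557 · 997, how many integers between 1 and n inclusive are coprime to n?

202682016

φ(367) = 367 − 1 = 366.
φ(557) = 557 − 1 = 556.
φ(997) = 997 − 1 = 996.
Multiply: 366 · 556 · 996 = 202682016.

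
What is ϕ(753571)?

596232

First factor: 753571 = 7^3 · 13^3.
φ(7^3) = 7^2·(7−1) = 49·6 = 294.
φ(13^3) = 13^2·(13−1) = 169·12 = 2028.
Since φ is multiplicative, φ(753571) = 294 · 2028 = 596232.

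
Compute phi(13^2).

156

φ(169) = 169 · (1 − 1/13)
       = 169 · 12/13 = 156.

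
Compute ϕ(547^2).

φ(547^2) = 547^1·(547−1) = 547·546 = 298662.

298662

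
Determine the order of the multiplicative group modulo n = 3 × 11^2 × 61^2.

805200

φ(3) = 3 − 1 = 2.
φ(11^2) = 11^1·(11−1) = 11·10 = 110.
φ(61^2) = 61^2 − 61^1 = 3721 − 61 = 3660.
Since φ is multiplicative, φ(1350723) = 2 · 110 · 3660 = 805200.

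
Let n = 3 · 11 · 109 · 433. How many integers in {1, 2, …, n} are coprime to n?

933120

φ(3) = 3 − 1 = 2.
φ(11) = 11 − 1 = 10.
φ(109) = 109 − 1 = 108.
φ(433) = 433 − 1 = 432.
Since φ is multiplicative, φ(1557501) = 2 · 10 · 108 · 432 = 933120.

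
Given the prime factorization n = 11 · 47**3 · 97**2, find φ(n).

φ(10745576677) = 10745576677 · (1 − 1/11) · (1 − 1/47) · (1 − 1/97)
       = 10745576677 · 44160/50149 = 9462295680.

9462295680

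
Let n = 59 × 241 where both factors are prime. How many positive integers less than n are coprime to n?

13920

φ(pq) = (p−1)(q−1) = 58 · 240 = 13920.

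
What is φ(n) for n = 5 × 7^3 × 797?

936096

φ(5) = 5 − 1 = 4.
φ(7^3) = 7^3 − 7^2 = 343 − 49 = 294.
φ(797) = 797 − 1 = 796.
Multiply: 4 · 294 · 796 = 936096.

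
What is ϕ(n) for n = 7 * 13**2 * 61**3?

φ(7) = 7 − 1 = 6.
φ(13^2) = 13^1·(13−1) = 13·12 = 156.
φ(61^3) = 61^3 − 61^2 = 226981 − 3721 = 223260.
Multiply: 6 · 156 · 223260 = 208971360.

208971360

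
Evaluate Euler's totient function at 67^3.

φ(300763) = 300763 · (1 − 1/67)
       = 300763 · 66/67 = 296274.

296274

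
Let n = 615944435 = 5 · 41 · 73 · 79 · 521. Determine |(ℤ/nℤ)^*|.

467251200

φ(5) = 5 − 1 = 4.
φ(41) = 41 − 1 = 40.
φ(73) = 73 − 1 = 72.
φ(79) = 79 − 1 = 78.
φ(521) = 521 − 1 = 520.
Since φ is multiplicative, φ(615944435) = 4 · 40 · 72 · 78 · 520 = 467251200.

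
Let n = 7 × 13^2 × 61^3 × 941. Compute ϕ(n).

196433078400

φ(252675930143) = 252675930143 · (1 − 1/7) · (1 − 1/13) · (1 − 1/61) · (1 − 1/941)
       = 252675930143 · 4060800/5223491 = 196433078400.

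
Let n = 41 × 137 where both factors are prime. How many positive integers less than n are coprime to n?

For distinct primes, φ(pq) = (p−1)(q−1) = 40 × 136 = 5440.

5440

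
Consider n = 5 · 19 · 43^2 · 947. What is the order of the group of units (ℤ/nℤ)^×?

φ(5) = 5 − 1 = 4.
φ(19) = 19 − 1 = 18.
φ(43^2) = 43^1·(43−1) = 43·42 = 1806.
φ(947) = 947 − 1 = 946.
Multiply: 4 · 18 · 1806 · 946 = 123010272.

123010272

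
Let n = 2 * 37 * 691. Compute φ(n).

φ(51134) = 51134 · (1 − 1/2) · (1 − 1/37) · (1 − 1/691)
       = 51134 · 24840/51134 = 24840.

24840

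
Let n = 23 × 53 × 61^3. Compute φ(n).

255409440

φ(23) = 23 − 1 = 22.
φ(53) = 53 − 1 = 52.
φ(61^3) = 61^3 − 61^2 = 226981 − 3721 = 223260.
Multiply: 22 · 52 · 223260 = 255409440.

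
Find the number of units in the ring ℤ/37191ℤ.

Prime factorization: 37191 = 3 · 7**2 · 11 · 23.
φ(3) = 3 − 1 = 2.
φ(7^2) = 7^1·(7−1) = 7·6 = 42.
φ(11) = 11 − 1 = 10.
φ(23) = 23 − 1 = 22.
Multiply: 2 · 42 · 10 · 22 = 18480.

18480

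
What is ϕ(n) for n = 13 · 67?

φ(871) = 871 · (1 − 1/13) · (1 − 1/67)
       = 871 · 792/871 = 792.

792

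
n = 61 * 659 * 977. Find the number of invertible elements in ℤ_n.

38532480

φ(39274423) = 39274423 · (1 − 1/61) · (1 − 1/659) · (1 − 1/977)
       = 39274423 · 38532480/39274423 = 38532480.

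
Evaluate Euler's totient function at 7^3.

294

φ(7^3) = 7^2·(7−1) = 49·6 = 294.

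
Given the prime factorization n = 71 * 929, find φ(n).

64960

φ(71) = 71 − 1 = 70.
φ(929) = 929 − 1 = 928.
φ(65959) = 70 × 928 = 64960.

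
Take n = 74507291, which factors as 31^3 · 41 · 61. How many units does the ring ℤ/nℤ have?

φ(74507291) = 74507291 · (1 − 1/31) · (1 − 1/41) · (1 − 1/61)
       = 74507291 · 72000/77531 = 69192000.

69192000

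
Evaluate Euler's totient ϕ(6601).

5280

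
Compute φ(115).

First factor: 115 = 5 · 23.
φ(115) = 115 · (1 − 1/5) · (1 − 1/23)
       = 115 · 88/115 = 88.

88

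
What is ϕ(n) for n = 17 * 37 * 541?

311040

φ(17) = 17 − 1 = 16.
φ(37) = 37 − 1 = 36.
φ(541) = 541 − 1 = 540.
φ(340289) = 16 × 36 × 540 = 311040.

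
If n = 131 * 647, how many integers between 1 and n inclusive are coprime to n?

83980

φ(131) = 131 − 1 = 130.
φ(647) = 647 − 1 = 646.
Since φ is multiplicative, φ(84757) = 130 · 646 = 83980.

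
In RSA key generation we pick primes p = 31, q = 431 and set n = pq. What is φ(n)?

12900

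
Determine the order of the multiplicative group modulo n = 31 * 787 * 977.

23014080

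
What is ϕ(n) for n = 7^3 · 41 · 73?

φ(7^3) = 7^3 − 7^2 = 343 − 49 = 294.
φ(41) = 41 − 1 = 40.
φ(73) = 73 − 1 = 72.
Since φ is multiplicative, φ(1026599) = 294 · 40 · 72 = 846720.

846720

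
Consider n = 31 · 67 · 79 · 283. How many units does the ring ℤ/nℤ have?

43552080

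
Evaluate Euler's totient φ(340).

128

340 = 2**2 · 5 · 17.
φ(2^2) = 2^1·(2−1) = 2·1 = 2.
φ(5) = 5 − 1 = 4.
φ(17) = 17 − 1 = 16.
Since φ is multiplicative, φ(340) = 2 · 4 · 16 = 128.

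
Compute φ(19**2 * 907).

φ(19^2) = 19^2 − 19^1 = 361 − 19 = 342.
φ(907) = 907 − 1 = 906.
Since φ is multiplicative, φ(327427) = 342 · 906 = 309852.

309852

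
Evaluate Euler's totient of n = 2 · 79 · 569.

44304

φ(89902) = 89902 · (1 − 1/2) · (1 − 1/79) · (1 − 1/569)
       = 89902 · 44304/89902 = 44304.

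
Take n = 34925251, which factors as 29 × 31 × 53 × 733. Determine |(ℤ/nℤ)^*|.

31973760

φ(34925251) = 34925251 · (1 − 1/29) · (1 − 1/31) · (1 − 1/53) · (1 − 1/733)
       = 34925251 · 31973760/34925251 = 31973760.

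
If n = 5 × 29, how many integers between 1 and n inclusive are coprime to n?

112

φ(145) = 145 · (1 − 1/5) · (1 − 1/29)
       = 145 · 112/145 = 112.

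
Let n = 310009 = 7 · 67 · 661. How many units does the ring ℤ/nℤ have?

261360

φ(7) = 7 − 1 = 6.
φ(67) = 67 − 1 = 66.
φ(661) = 661 − 1 = 660.
Multiply: 6 · 66 · 660 = 261360.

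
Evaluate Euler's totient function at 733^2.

φ(733^2) = 733^2 − 733^1 = 537289 − 733 = 536556.

536556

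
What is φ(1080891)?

1080891 = 3^3 × 7^2 × 19 × 43.
φ(1080891) = 1080891 · (1 − 1/3) · (1 − 1/7) · (1 − 1/19) · (1 − 1/43)
       = 1080891 · 9072/17157 = 571536.

571536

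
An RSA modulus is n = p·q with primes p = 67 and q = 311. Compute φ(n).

20460

For distinct primes, φ(pq) = (p−1)(q−1) = 66 × 310 = 20460.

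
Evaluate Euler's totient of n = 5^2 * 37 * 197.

141120

φ(182225) = 182225 · (1 − 1/5) · (1 − 1/37) · (1 − 1/197)
       = 182225 · 28224/36445 = 141120.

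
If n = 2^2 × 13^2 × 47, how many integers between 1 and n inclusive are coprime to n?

14352

φ(31772) = 31772 · (1 − 1/2) · (1 − 1/13) · (1 − 1/47)
       = 31772 · 552/1222 = 14352.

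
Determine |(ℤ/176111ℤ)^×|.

First factor: 176111 = 13 × 19 × 23 × 31.
φ(13) = 13 − 1 = 12.
φ(19) = 19 − 1 = 18.
φ(23) = 23 − 1 = 22.
φ(31) = 31 − 1 = 30.
Since φ is multiplicative, φ(176111) = 12 · 18 · 22 · 30 = 142560.

142560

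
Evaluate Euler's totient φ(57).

36

Prime factorization: 57 = 3 · 19.
φ(3) = 3 − 1 = 2.
φ(19) = 19 − 1 = 18.
Since φ is multiplicative, φ(57) = 2 · 18 = 36.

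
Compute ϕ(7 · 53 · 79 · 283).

6862752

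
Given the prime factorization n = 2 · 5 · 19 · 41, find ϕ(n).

φ(2) = 2 − 1 = 1.
φ(5) = 5 − 1 = 4.
φ(19) = 19 − 1 = 18.
φ(41) = 41 − 1 = 40.
Multiply: 1 · 4 · 18 · 40 = 2880.

2880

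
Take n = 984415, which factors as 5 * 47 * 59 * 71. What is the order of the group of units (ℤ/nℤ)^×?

φ(984415) = 984415 · (1 − 1/5) · (1 − 1/47) · (1 − 1/59) · (1 − 1/71)
       = 984415 · 747040/984415 = 747040.

747040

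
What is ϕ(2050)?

800

2050 = 2 * 5^2 * 41.
φ(2) = 2 − 1 = 1.
φ(5^2) = 5^2 − 5^1 = 25 − 5 = 20.
φ(41) = 41 − 1 = 40.
Multiply: 1 · 20 · 40 = 800.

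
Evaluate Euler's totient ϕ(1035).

First factor: 1035 = 3^2 * 5 * 23.
φ(3^2) = 3^1·(3−1) = 3·2 = 6.
φ(5) = 5 − 1 = 4.
φ(23) = 23 − 1 = 22.
Since φ is multiplicative, φ(1035) = 6 · 4 · 22 = 528.

528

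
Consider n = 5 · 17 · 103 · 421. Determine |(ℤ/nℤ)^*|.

2741760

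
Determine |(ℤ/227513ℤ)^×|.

181440

227513 = 11 * 13 * 37 * 43.
φ(227513) = 227513 · (1 − 1/11) · (1 − 1/13) · (1 − 1/37) · (1 − 1/43)
       = 227513 · 181440/227513 = 181440.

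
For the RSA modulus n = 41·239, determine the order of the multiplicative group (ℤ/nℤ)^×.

9520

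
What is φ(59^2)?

3422

φ(3481) = 3481 · (1 − 1/59)
       = 3481 · 58/59 = 3422.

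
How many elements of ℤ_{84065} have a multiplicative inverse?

84065 = 5 * 17 * 23 * 43.
φ(84065) = 84065 · (1 − 1/5) · (1 − 1/17) · (1 − 1/23) · (1 − 1/43)
       = 84065 · 59136/84065 = 59136.

59136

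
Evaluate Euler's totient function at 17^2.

272

φ(289) = 289 · (1 − 1/17)
       = 289 · 16/17 = 272.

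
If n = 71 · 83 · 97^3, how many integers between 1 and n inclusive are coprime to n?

φ(5378381989) = 5378381989 · (1 − 1/71) · (1 − 1/83) · (1 − 1/97)
       = 5378381989 · 551040/571621 = 5184735360.

5184735360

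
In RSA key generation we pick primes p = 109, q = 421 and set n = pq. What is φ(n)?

φ(n) = (p − 1)(q − 1) = (109−1)(421−1) = 108·420 = 45360.

45360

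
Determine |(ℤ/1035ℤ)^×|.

1035 = 3^2 * 5 * 23.
φ(3^2) = 3^2 − 3^1 = 9 − 3 = 6.
φ(5) = 5 − 1 = 4.
φ(23) = 23 − 1 = 22.
Since φ is multiplicative, φ(1035) = 6 · 4 · 22 = 528.

528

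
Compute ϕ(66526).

30240

Prime factorization: 66526 = 2 × 29 × 31 × 37.
φ(2) = 2 − 1 = 1.
φ(29) = 29 − 1 = 28.
φ(31) = 31 − 1 = 30.
φ(37) = 37 − 1 = 36.
φ(66526) = 1 × 28 × 30 × 36 = 30240.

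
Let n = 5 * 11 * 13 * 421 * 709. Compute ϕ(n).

142732800

φ(213419635) = 213419635 · (1 − 1/5) · (1 − 1/11) · (1 − 1/13) · (1 − 1/421) · (1 − 1/709)
       = 213419635 · 142732800/213419635 = 142732800.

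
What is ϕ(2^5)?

16

φ(2^5) = 2^4·(2−1) = 16·1 = 16.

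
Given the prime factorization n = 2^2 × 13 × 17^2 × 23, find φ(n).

143616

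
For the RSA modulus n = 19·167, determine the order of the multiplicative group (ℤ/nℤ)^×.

φ(3173) = 3173 · (1 − 1/19) · (1 − 1/167)
       = 3173 · 2988/3173 = 2988.

2988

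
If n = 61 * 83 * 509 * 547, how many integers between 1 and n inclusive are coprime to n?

1364650560

φ(61) = 61 − 1 = 60.
φ(83) = 83 − 1 = 82.
φ(509) = 509 − 1 = 508.
φ(547) = 547 − 1 = 546.
Multiply: 60 · 82 · 508 · 546 = 1364650560.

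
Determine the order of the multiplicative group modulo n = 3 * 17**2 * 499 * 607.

164172672

φ(262608231) = 262608231 · (1 − 1/3) · (1 − 1/17) · (1 − 1/499) · (1 − 1/607)
       = 262608231 · 9657216/15447543 = 164172672.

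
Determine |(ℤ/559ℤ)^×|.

First factor: 559 = 13 · 43.
φ(559) = 559 · (1 − 1/13) · (1 − 1/43)
       = 559 · 504/559 = 504.

504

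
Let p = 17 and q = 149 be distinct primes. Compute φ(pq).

φ(2533) = 2533 · (1 − 1/17) · (1 − 1/149)
       = 2533 · 2368/2533 = 2368.

2368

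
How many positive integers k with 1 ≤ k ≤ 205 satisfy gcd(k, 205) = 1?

160

Prime factorization: 205 = 5 · 41.
φ(5) = 5 − 1 = 4.
φ(41) = 41 − 1 = 40.
φ(205) = 4 × 40 = 160.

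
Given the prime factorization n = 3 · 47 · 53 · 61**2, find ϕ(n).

17509440

φ(3) = 3 − 1 = 2.
φ(47) = 47 − 1 = 46.
φ(53) = 53 − 1 = 52.
φ(61^2) = 61^1·(61−1) = 61·60 = 3660.
φ(27807033) = 2 × 46 × 52 × 3660 = 17509440.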